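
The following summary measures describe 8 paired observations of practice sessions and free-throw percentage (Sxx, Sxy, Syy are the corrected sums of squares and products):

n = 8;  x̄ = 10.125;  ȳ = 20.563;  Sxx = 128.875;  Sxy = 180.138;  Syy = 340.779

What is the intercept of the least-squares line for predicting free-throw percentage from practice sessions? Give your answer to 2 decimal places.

6.41

b = Sxy/Sxx = 180.138/128.875 = 1.397773
a = ȳ − b·x̄ = 20.563 − 1.397773·10.125 = 6.410548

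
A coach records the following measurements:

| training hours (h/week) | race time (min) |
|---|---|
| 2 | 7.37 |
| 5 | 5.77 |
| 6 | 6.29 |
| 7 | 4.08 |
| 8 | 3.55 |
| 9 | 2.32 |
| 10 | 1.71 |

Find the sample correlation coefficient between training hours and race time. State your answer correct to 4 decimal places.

n = 7, Σx = 47, Σy = 31.09, Σxy = 176.27, Σx² = 359, Σy² = 164.7293
Sxx = Σx² − (Σx)²/n = 359 − 315.571429 = 43.428571
Sxy = Σxy − (Σx)(Σy)/n = 176.27 − 208.747143 = -32.477143
Syy = Σy² − (Σy)²/n = 164.7293 − 138.084014 = 26.645286
r = Sxy/√(Sxx·Syy) = -32.477143/√(1157.166694) = -32.477143/34.017153 = -0.954728

-0.9547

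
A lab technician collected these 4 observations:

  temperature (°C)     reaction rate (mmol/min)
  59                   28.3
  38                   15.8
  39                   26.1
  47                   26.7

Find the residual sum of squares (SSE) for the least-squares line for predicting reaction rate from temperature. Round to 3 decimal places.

54.647

n = 4, Σx = 183, Σy = 96.9, Σxy = 4542.9, Σx² = 8655, Σy² = 2444.63
Sxx = Σx² − (Σx)²/n = 8655 − 8372.25 = 282.75
Sxy = Σxy − (Σx)(Σy)/n = 4542.9 − 4433.175 = 109.725
Syy = Σy² − (Σy)²/n = 2444.63 − 2347.4025 = 97.2275
b = Sxy/Sxx = 109.725/282.75 = 0.388064
SSE = Syy − b·Sxy = 97.2275 − 0.388064·109.725 = 54.647215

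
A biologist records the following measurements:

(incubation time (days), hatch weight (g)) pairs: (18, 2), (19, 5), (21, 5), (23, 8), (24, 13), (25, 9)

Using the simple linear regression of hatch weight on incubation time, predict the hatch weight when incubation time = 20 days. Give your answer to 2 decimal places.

n = 6, Σx = 130, Σy = 42, Σxy = 957, Σx² = 2856
Sxx = Σx² − (Σx)²/n = 2856 − 2816.666667 = 39.333333
Sxy = Σxy − (Σx)(Σy)/n = 957 − 910 = 47
b = Sxy/Sxx = 47/39.333333 = 1.194915
a = ȳ − b·x̄ = 7 − 1.194915·21.666667 = -18.889831
ŷ(20) = a + b·20 = -18.889831 + 1.194915·20 = 5.008475

5.01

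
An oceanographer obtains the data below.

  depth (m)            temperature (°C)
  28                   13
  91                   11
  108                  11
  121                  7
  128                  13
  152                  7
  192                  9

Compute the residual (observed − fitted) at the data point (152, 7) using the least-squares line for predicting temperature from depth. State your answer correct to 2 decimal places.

n = 7, Σx = 820, Σy = 71, Σxy = 7856, Σx² = 111722
Sxx = Σx² − (Σx)²/n = 111722 − 96057.142857 = 15664.857143
Sxy = Σxy − (Σx)(Σy)/n = 7856 − 8317.142857 = -461.142857
b = Sxy/Sxx = -461.142857/15664.857143 = -0.029438
a = ȳ − b·x̄ = 10.142857 − (-0.029438)·117.142857 = 13.591314
ŷ(152) = 13.591314 + (-0.029438)·152 = 9.116731
residual = y − ŷ = 7 − 9.116731 = -2.116731

-2.12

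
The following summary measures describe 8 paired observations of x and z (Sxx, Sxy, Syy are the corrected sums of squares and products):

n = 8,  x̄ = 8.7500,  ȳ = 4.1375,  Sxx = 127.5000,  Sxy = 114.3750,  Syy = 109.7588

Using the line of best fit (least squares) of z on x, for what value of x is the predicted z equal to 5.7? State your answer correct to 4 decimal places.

10.4918

b = Sxy/Sxx = 114.375/127.5 = 0.897059
a = ȳ − b·x̄ = 4.1375 − 0.897059·8.75 = -3.711765
Set a + b·x = 5.7: x = (5.7 − (-3.711765)) / 0.897059 = 10.491803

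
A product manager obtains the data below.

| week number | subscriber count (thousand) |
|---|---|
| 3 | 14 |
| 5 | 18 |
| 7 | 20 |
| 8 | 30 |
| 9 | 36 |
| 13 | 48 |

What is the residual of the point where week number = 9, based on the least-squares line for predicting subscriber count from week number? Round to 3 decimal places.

n = 6, Σx = 45, Σy = 166, Σxy = 1460, Σx² = 397
Sxx = Σx² − (Σx)²/n = 397 − 337.5 = 59.5
Sxy = Σxy − (Σx)(Σy)/n = 1460 − 1245 = 215
b = Sxy/Sxx = 215/59.5 = 3.613445
a = ȳ − b·x̄ = 27.666667 − 3.613445·7.5 = 0.565826
ŷ(9) = 0.565826 + 3.613445·9 = 33.086835
residual = y − ŷ = 36 − 33.086835 = 2.913165

2.913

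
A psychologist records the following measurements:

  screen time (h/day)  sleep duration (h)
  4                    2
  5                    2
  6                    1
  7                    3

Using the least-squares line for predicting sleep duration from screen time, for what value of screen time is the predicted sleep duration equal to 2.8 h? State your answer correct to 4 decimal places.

n = 4, Σx = 22, Σy = 8, Σxy = 45, Σx² = 126
Sxx = Σx² − (Σx)²/n = 126 − 121 = 5
Sxy = Σxy − (Σx)(Σy)/n = 45 − 44 = 1
b = Sxy/Sxx = 1/5 = 0.2
a = ȳ − b·x̄ = 2 − 0.2·5.5 = 0.9
Set a + b·x = 2.8: x = (2.8 − 0.9) / 0.2 = 9.5

9.5000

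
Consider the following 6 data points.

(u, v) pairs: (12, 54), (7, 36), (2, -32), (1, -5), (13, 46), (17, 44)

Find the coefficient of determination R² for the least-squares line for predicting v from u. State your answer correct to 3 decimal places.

0.725

n = 6, Σx = 52, Σy = 143, Σxy = 2177, Σx² = 656, Σy² = 9313
Sxx = Σx² − (Σx)²/n = 656 − 450.666667 = 205.333333
Sxy = Σxy − (Σx)(Σy)/n = 2177 − 1239.333333 = 937.666667
Syy = Σy² − (Σy)²/n = 9313 − 3408.166667 = 5904.833333
R² = Sxy²/(Sxx·Syy) = (937.666667)²/(205.333333·5904.833333) = 0.725153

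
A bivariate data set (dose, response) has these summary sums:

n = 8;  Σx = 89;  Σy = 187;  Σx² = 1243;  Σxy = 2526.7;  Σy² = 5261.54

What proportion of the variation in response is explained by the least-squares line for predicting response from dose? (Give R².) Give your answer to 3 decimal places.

0.885

Sxx = Σx² − (Σx)²/n = 1243 − 990.125 = 252.875
Sxy = Σxy − (Σx)(Σy)/n = 2526.7 − 2080.375 = 446.325
Syy = Σy² − (Σy)²/n = 5261.54 − 4371.125 = 890.415
R² = Sxy²/(Sxx·Syy) = (446.325)²/(252.875·890.415) = 0.884716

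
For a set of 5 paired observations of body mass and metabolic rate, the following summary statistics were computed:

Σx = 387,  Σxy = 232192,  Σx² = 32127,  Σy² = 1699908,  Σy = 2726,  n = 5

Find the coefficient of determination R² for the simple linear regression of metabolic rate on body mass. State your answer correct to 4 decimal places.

0.9678

Sxx = Σx² − (Σx)²/n = 32127 − 29953.8 = 2173.2
Sxy = Σxy − (Σx)(Σy)/n = 232192 − 210992.4 = 21199.6
Syy = Σy² − (Σy)²/n = 1699908 − 1486215.2 = 213692.8
R² = Sxy²/(Sxx·Syy) = (21199.6)²/(2173.2·213692.8) = 0.967756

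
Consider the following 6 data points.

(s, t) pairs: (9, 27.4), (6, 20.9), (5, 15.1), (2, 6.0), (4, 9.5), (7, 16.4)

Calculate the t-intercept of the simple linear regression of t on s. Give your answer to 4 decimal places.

n = 6, Σx = 33, Σy = 95.3, Σxy = 612.3, Σx² = 211
Sxx = Σx² − (Σx)²/n = 211 − 181.5 = 29.5
Sxy = Σxy − (Σx)(Σy)/n = 612.3 − 524.15 = 88.15
b = Sxy/Sxx = 88.15/29.5 = 2.988136
a = ȳ − b·x̄ = 15.883333 − 2.988136·5.5 = -0.551412

-0.5514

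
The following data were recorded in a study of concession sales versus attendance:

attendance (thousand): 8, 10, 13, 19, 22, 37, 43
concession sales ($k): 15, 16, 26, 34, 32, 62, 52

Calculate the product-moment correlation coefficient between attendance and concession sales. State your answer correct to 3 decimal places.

0.947

n = 7, Σx = 152, Σy = 237, Σxy = 6498, Σx² = 4396, Σy² = 9885
Sxx = Σx² − (Σx)²/n = 4396 − 3300.571429 = 1095.428571
Sxy = Σxy − (Σx)(Σy)/n = 6498 − 5146.285714 = 1351.714286
Syy = Σy² − (Σy)²/n = 9885 − 8024.142857 = 1860.857143
r = Sxy/√(Sxx·Syy) = 1351.714286/√(2038436.081633) = 1351.714286/1427.738100 = 0.946752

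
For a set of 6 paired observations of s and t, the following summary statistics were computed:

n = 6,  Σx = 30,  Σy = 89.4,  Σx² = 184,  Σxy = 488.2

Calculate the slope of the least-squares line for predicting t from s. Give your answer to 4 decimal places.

Sxx = Σx² − (Σx)²/n = 184 − 150 = 34
Sxy = Σxy − (Σx)(Σy)/n = 488.2 − 447 = 41.2
b = Sxy/Sxx = 41.2/34 = 1.211765

1.2118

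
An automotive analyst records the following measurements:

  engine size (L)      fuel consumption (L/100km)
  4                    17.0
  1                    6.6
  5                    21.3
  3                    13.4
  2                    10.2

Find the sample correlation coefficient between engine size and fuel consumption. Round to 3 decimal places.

n = 5, Σx = 15, Σy = 68.5, Σxy = 241.7, Σx² = 55, Σy² = 1069.85
Sxx = Σx² − (Σx)²/n = 55 − 45 = 10
Sxy = Σxy − (Σx)(Σy)/n = 241.7 − 205.5 = 36.2
Syy = Σy² − (Σy)²/n = 1069.85 − 938.45 = 131.4
r = Sxy/√(Sxx·Syy) = 36.2/√(1314) = 36.2/36.249138 = 0.998644

0.999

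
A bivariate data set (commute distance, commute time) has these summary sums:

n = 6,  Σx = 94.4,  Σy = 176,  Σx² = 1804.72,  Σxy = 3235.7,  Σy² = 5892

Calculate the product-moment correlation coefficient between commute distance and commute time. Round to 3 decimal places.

Sxx = Σx² − (Σx)²/n = 1804.72 − 1485.226667 = 319.493333
Sxy = Σxy − (Σx)(Σy)/n = 3235.7 − 2769.066667 = 466.633333
Syy = Σy² − (Σy)²/n = 5892 − 5162.666667 = 729.333333
r = Sxy/√(Sxx·Syy) = 466.633333/√(233017.137778) = 466.633333/482.718487 = 0.966678

0.967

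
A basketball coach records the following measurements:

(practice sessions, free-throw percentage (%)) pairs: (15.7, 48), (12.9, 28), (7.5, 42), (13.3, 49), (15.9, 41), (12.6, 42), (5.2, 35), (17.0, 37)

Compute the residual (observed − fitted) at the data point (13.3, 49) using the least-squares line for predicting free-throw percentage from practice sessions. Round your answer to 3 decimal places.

n = 8, Σx = 100.1, Σy = 322, Σxy = 4073.6, Σx² = 1373.65
Sxx = Σx² − (Σx)²/n = 1373.65 − 1252.50125 = 121.14875
Sxy = Σxy − (Σx)(Σy)/n = 4073.6 − 4029.025 = 44.575
b = Sxy/Sxx = 44.575/121.14875 = 0.367936
a = ȳ − b·x̄ = 40.25 − 0.367936·12.5125 = 35.646199
ŷ(13.3) = 35.646199 + 0.367936·13.3 = 40.539750
residual = y − ŷ = 49 − 40.539750 = 8.460250

8.460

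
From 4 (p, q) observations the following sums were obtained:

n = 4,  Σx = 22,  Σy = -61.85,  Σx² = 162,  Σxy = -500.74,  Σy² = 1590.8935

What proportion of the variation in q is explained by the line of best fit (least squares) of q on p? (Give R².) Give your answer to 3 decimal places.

0.991

Sxx = Σx² − (Σx)²/n = 162 − 121 = 41
Sxy = Σxy − (Σx)(Σy)/n = -500.74 − (-340.175) = -160.565
Syy = Σy² − (Σy)²/n = 1590.8935 − 956.355625 = 634.537875
R² = Sxy²/(Sxx·Syy) = (-160.565)²/(41·634.537875) = 0.990970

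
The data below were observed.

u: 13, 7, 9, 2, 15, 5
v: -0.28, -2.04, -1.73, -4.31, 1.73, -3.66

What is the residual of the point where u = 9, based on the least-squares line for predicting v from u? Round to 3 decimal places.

-0.237

n = 6, Σx = 51, Σy = -10.29, Σxy = -34.46, Σx² = 553
Sxx = Σx² − (Σx)²/n = 553 − 433.5 = 119.5
Sxy = Σxy − (Σx)(Σy)/n = -34.46 − (-87.465) = 53.005
b = Sxy/Sxx = 53.005/119.5 = 0.443556
a = ȳ − b·x̄ = -1.715 − 0.443556·8.5 = -5.485230
ŷ(9) = -5.485230 + 0.443556·9 = -1.493222
residual = y − ŷ = -1.73 − (-1.493222) = -0.236778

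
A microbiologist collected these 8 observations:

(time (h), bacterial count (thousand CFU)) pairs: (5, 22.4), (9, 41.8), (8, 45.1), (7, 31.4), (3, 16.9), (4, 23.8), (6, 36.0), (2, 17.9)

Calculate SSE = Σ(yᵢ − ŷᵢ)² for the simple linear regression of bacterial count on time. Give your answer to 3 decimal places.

n = 8, Σx = 44, Σy = 235.3, Σxy = 1466.5, Σx² = 284, Σy² = 7737.43
Sxx = Σx² − (Σx)²/n = 284 − 242 = 42
Sxy = Σxy − (Σx)(Σy)/n = 1466.5 − 1294.15 = 172.35
Syy = Σy² − (Σy)²/n = 7737.43 − 6920.76125 = 816.66875
b = Sxy/Sxx = 172.35/42 = 4.103571
SSE = Syy − b·Sxy = 816.66875 − 4.103571·172.35 = 109.418214

109.418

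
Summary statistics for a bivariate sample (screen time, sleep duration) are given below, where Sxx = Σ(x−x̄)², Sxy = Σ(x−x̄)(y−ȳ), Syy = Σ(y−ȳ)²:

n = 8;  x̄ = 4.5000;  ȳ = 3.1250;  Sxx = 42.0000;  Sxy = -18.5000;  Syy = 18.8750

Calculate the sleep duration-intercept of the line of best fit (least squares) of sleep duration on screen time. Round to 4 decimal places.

5.1071

b = Sxy/Sxx = -18.5/42 = -0.440476
a = ȳ − b·x̄ = 3.125 − (-0.440476)·4.5 = 5.107143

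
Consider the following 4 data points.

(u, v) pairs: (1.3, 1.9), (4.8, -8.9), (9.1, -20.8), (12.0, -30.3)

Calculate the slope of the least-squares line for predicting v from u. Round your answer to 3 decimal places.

-2.975

n = 4, Σx = 27.2, Σy = -58.1, Σxy = -593.13, Σx² = 251.54
Sxx = Σx² − (Σx)²/n = 251.54 − 184.96 = 66.58
Sxy = Σxy − (Σx)(Σy)/n = -593.13 − (-395.08) = -198.05
b = Sxy/Sxx = -198.05/66.58 = -2.974617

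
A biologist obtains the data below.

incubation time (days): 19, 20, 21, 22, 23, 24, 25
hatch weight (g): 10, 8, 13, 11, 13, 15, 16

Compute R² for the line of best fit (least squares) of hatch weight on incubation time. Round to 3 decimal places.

n = 7, Σx = 154, Σy = 86, Σxy = 1924, Σx² = 3416, Σy² = 1104
Sxx = Σx² − (Σx)²/n = 3416 − 3388 = 28
Sxy = Σxy − (Σx)(Σy)/n = 1924 − 1892 = 32
Syy = Σy² − (Σy)²/n = 1104 − 1056.571429 = 47.428571
R² = Sxy²/(Sxx·Syy) = (32)²/(28·47.428571) = 0.771084

0.771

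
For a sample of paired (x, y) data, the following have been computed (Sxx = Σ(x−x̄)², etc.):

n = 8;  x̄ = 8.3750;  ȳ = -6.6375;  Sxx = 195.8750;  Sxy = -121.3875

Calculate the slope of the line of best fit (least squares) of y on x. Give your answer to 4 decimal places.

-0.6197

b = Sxy/Sxx = -121.3875/195.875 = -0.619719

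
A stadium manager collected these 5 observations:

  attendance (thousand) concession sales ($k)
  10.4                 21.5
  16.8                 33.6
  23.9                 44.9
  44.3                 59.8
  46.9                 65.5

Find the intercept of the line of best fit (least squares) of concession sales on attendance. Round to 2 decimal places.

14.05

n = 5, Σx = 142.3, Σy = 225.3, Σxy = 7582.28, Σx² = 5123.71
Sxx = Σx² − (Σx)²/n = 5123.71 − 4049.858 = 1073.852
Sxy = Σxy − (Σx)(Σy)/n = 7582.28 − 6412.038 = 1170.242
b = Sxy/Sxx = 1170.242/1073.852 = 1.089761
a = ȳ − b·x̄ = 45.06 − 1.089761·28.46 = 14.045403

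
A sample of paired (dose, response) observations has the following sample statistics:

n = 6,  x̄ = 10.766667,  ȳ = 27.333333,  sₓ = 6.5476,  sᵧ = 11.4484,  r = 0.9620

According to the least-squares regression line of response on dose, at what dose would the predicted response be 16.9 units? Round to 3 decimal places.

b = r · sᵧ/sₓ = 0.962 · 11.4484/6.5476 = 1.682045
a = ȳ − b·x̄ = 27.333333 − 1.682045·10.766667 = 9.223310
Set a + b·x = 16.9: x = (16.9 − 9.223310) / 1.682045 = 4.563902

4.564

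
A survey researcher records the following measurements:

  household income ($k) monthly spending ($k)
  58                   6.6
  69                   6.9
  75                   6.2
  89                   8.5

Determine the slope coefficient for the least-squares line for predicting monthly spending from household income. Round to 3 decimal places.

0.058

n = 4, Σx = 291, Σy = 28.2, Σxy = 2080.4, Σx² = 21671
Sxx = Σx² − (Σx)²/n = 21671 − 21170.25 = 500.75
Sxy = Σxy − (Σx)(Σy)/n = 2080.4 − 2051.55 = 28.85
b = Sxy/Sxx = 28.85/500.75 = 0.057614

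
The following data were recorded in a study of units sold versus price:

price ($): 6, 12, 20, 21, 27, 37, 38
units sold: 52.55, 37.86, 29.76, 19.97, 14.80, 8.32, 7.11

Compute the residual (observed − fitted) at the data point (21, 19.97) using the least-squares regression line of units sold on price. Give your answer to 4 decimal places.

n = 7, Σx = 161, Σy = 170.37, Σxy = 2761.81, Σx² = 4563
Sxx = Σx² − (Σx)²/n = 4563 − 3703 = 860
Sxy = Σxy − (Σx)(Σy)/n = 2761.81 − 3918.51 = -1156.7
b = Sxy/Sxx = -1156.7/860 = -1.345
a = ȳ − b·x̄ = 24.338571 − (-1.345)·23 = 55.273571
ŷ(21) = 55.273571 + (-1.345)·21 = 27.028571
residual = y − ŷ = 19.97 − 27.028571 = -7.058571

-7.0586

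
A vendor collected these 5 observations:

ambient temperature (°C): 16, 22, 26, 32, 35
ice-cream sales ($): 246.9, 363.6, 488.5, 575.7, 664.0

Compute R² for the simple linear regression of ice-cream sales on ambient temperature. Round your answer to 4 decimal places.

n = 5, Σx = 131, Σy = 2338.7, Σxy = 66313, Σx² = 3665, Σy² = 1204123.31
Sxx = Σx² − (Σx)²/n = 3665 − 3432.2 = 232.8
Sxy = Σxy − (Σx)(Σy)/n = 66313 − 61273.94 = 5039.06
Syy = Σy² − (Σy)²/n = 1204123.31 − 1093903.538 = 110219.772
R² = Sxy²/(Sxx·Syy) = (5039.06)²/(232.8·110219.772) = 0.989593

0.9896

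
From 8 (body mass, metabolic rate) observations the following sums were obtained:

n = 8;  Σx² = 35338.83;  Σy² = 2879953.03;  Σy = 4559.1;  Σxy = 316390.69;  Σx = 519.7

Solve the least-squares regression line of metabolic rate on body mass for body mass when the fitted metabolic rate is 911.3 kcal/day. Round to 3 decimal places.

91.604

Sxx = Σx² − (Σx)²/n = 35338.83 − 33761.01125 = 1577.81875
Sxy = Σxy − (Σx)(Σy)/n = 316390.69 − 296170.53375 = 20220.15625
b = Sxy/Sxx = 20220.15625/1577.81875 = 12.815259
a = ȳ − b·x̄ = 569.8875 − 12.815259·64.9625 = -262.623776
Set a + b·x = 911.3: x = (911.3 − (-262.623776)) / 12.815259 = 91.603592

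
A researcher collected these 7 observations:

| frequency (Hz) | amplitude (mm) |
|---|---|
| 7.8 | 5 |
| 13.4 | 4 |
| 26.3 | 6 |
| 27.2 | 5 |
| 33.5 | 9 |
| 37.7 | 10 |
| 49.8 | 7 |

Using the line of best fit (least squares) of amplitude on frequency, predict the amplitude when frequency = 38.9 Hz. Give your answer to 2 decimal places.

n = 7, Σx = 195.7, Σy = 46, Σxy = 1413.5, Σx² = 6695.51
Sxx = Σx² − (Σx)²/n = 6695.51 − 5471.212857 = 1224.297143
Sxy = Σxy − (Σx)(Σy)/n = 1413.5 − 1286.028571 = 127.471429
b = Sxy/Sxx = 127.471429/1224.297143 = 0.104118
a = ȳ − b·x̄ = 6.571429 − 0.104118·27.957143 = 3.660585
ŷ(38.9) = a + b·38.9 = 3.660585 + 0.104118·38.9 = 7.710777

7.71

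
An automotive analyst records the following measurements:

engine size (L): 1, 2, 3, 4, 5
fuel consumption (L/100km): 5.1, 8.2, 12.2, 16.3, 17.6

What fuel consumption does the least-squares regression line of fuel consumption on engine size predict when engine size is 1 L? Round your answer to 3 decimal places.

n = 5, Σx = 15, Σy = 59.4, Σxy = 211.3, Σx² = 55
Sxx = Σx² − (Σx)²/n = 55 − 45 = 10
Sxy = Σxy − (Σx)(Σy)/n = 211.3 − 178.2 = 33.1
b = Sxy/Sxx = 33.1/10 = 3.31
a = ȳ − b·x̄ = 11.88 − 3.31·3 = 1.95
ŷ(1) = a + b·1 = 1.95 + 3.31·1 = 5.26

5.260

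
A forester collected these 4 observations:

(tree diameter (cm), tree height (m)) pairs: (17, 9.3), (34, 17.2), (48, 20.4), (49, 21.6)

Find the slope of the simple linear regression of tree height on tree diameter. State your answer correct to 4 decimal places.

n = 4, Σx = 148, Σy = 68.5, Σxy = 2780.5, Σx² = 6150
Sxx = Σx² − (Σx)²/n = 6150 − 5476 = 674
Sxy = Σxy − (Σx)(Σy)/n = 2780.5 − 2534.5 = 246
b = Sxy/Sxx = 246/674 = 0.364985

0.3650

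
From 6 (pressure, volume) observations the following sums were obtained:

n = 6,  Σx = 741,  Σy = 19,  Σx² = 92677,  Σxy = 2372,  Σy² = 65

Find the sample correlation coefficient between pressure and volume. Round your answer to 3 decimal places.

0.340

Sxx = Σx² − (Σx)²/n = 92677 − 91513.5 = 1163.5
Sxy = Σxy − (Σx)(Σy)/n = 2372 − 2346.5 = 25.5
Syy = Σy² − (Σy)²/n = 65 − 60.166667 = 4.833333
r = Sxy/√(Sxx·Syy) = 25.5/√(5623.583333) = 25.5/74.990555 = 0.340043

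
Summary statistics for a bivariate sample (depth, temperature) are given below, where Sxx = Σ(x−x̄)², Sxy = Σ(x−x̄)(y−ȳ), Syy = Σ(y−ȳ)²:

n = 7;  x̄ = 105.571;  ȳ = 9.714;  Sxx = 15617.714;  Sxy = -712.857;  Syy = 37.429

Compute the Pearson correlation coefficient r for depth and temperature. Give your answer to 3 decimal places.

-0.932

r = Sxy/√(Sxx·Syy) = -712.857/√(584555.417306) = -712.857/764.562239 = -0.932373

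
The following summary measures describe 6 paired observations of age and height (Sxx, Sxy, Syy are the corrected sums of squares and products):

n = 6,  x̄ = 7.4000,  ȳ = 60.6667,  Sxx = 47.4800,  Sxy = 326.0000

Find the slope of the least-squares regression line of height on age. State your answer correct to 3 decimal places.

6.866

b = Sxy/Sxx = 326/47.48 = 6.866049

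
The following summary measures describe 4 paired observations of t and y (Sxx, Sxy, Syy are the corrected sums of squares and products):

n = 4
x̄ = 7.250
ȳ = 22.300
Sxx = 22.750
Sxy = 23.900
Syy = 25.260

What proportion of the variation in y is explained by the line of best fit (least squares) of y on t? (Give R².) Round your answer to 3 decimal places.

R² = Sxy²/(Sxx·Syy) = (23.9)²/(22.75·25.26) = 0.993988

0.994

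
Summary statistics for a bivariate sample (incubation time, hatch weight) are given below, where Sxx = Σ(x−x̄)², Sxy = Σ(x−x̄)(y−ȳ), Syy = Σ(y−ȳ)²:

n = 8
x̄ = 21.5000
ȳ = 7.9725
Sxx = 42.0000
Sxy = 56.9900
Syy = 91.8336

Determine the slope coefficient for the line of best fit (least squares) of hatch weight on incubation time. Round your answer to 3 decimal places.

b = Sxy/Sxx = 56.99/42 = 1.356905

1.357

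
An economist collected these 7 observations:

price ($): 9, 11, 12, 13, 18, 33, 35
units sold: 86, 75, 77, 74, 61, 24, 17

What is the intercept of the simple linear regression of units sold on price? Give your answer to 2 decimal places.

106.57

n = 7, Σx = 131, Σy = 414, Σxy = 5970, Σx² = 3153
Sxx = Σx² − (Σx)²/n = 3153 − 2451.571429 = 701.428571
Sxy = Σxy − (Σx)(Σy)/n = 5970 − 7747.714286 = -1777.714286
b = Sxy/Sxx = -1777.714286/701.428571 = -2.534420
a = ȳ − b·x̄ = 59.142857 − (-2.534420)·18.714286 = 106.572709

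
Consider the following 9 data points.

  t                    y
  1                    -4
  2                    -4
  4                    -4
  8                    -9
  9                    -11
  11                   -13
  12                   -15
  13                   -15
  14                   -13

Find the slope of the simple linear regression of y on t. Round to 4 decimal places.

-0.9354

n = 9, Σx = 74, Σy = -88, Σxy = -899, Σx² = 796
Sxx = Σx² − (Σx)²/n = 796 − 608.444444 = 187.555556
Sxy = Σxy − (Σx)(Σy)/n = -899 − (-723.555556) = -175.444444
b = Sxy/Sxx = -175.444444/187.555556 = -0.935427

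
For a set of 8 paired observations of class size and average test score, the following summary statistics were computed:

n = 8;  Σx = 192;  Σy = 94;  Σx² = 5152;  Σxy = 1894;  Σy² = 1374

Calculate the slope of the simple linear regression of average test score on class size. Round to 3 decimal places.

-0.665

Sxx = Σx² − (Σx)²/n = 5152 − 4608 = 544
Sxy = Σxy − (Σx)(Σy)/n = 1894 − 2256 = -362
b = Sxy/Sxx = -362/544 = -0.665441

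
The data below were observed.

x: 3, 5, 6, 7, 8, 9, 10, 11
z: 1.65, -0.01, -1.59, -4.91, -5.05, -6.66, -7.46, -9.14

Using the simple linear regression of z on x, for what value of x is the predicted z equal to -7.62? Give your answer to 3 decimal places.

n = 8, Σx = 59, Σy = -33.17, Σxy = -314.49, Σx² = 485
Sxx = Σx² − (Σx)²/n = 485 − 435.125 = 49.875
Sxy = Σxy − (Σx)(Σy)/n = -314.49 − (-244.62875) = -69.86125
b = Sxy/Sxx = -69.86125/49.875 = -1.400727
a = ȳ − b·x̄ = -4.14625 − (-1.400727)·7.375 = 6.184110
Set a + b·x = -7.62: x = (-7.62 − 6.184110) / (-1.400727) = 9.854963

9.855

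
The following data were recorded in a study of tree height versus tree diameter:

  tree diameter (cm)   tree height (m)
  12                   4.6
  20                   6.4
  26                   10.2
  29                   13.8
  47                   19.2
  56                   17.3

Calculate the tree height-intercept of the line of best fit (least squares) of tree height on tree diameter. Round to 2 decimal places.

1.53

n = 6, Σx = 190, Σy = 71.5, Σxy = 2719.8, Σx² = 7406
Sxx = Σx² − (Σx)²/n = 7406 − 6016.666667 = 1389.333333
Sxy = Σxy − (Σx)(Σy)/n = 2719.8 − 2264.166667 = 455.633333
b = Sxy/Sxx = 455.633333/1389.333333 = 0.327951
a = ȳ − b·x̄ = 11.916667 − 0.327951·31.666667 = 1.531550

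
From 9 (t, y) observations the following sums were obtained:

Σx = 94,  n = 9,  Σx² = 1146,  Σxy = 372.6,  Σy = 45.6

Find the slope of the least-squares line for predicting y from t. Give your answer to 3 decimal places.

-0.631

Sxx = Σx² − (Σx)²/n = 1146 − 981.777778 = 164.222222
Sxy = Σxy − (Σx)(Σy)/n = 372.6 − 476.266667 = -103.666667
b = Sxy/Sxx = -103.666667/164.222222 = -0.631258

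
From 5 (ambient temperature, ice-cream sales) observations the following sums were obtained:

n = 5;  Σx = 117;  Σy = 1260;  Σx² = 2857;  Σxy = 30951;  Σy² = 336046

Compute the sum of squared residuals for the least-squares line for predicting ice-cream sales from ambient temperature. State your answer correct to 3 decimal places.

471.562

Sxx = Σx² − (Σx)²/n = 2857 − 2737.8 = 119.2
Sxy = Σxy − (Σx)(Σy)/n = 30951 − 29484 = 1467
Syy = Σy² − (Σy)²/n = 336046 − 317520 = 18526
b = Sxy/Sxx = 1467/119.2 = 12.307047
SSE = Syy − b·Sxy = 18526 − 12.307047·1467 = 471.562081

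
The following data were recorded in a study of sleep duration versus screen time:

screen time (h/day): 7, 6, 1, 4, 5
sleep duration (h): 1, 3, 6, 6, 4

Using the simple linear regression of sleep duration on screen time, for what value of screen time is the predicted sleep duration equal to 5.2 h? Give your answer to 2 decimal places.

3.10

n = 5, Σx = 23, Σy = 20, Σxy = 75, Σx² = 127
Sxx = Σx² − (Σx)²/n = 127 − 105.8 = 21.2
Sxy = Σxy − (Σx)(Σy)/n = 75 − 92 = -17
b = Sxy/Sxx = -17/21.2 = -0.801887
a = ȳ − b·x̄ = 4 − (-0.801887)·4.6 = 7.688679
Set a + b·x = 5.2: x = (5.2 − 7.688679) / (-0.801887) = 3.103529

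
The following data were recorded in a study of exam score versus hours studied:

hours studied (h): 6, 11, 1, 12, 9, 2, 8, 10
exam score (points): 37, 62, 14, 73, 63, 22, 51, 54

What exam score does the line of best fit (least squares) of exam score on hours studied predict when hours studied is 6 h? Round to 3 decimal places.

40.118

n = 8, Σx = 59, Σy = 376, Σxy = 3353, Σx² = 551
Sxx = Σx² − (Σx)²/n = 551 − 435.125 = 115.875
Sxy = Σxy − (Σx)(Σy)/n = 3353 − 2773 = 580
b = Sxy/Sxx = 580/115.875 = 5.005394
a = ȳ − b·x̄ = 47 − 5.005394·7.375 = 10.085221
ŷ(6) = a + b·6 = 10.085221 + 5.005394·6 = 40.117584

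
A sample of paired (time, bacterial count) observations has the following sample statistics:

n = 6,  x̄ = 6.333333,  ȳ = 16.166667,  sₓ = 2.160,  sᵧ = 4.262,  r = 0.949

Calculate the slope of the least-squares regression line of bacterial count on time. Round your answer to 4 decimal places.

1.8725

b = r · sᵧ/sₓ = 0.949 · 4.262/2.16 = 1.872518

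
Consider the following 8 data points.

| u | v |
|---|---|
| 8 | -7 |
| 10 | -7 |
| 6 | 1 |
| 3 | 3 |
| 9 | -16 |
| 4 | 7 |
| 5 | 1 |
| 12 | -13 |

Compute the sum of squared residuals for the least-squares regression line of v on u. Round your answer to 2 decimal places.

n = 8, Σx = 57, Σy = -31, Σxy = -378, Σx² = 475, Σy² = 583
Sxx = Σx² − (Σx)²/n = 475 − 406.125 = 68.875
Sxy = Σxy − (Σx)(Σy)/n = -378 − (-220.875) = -157.125
Syy = Σy² − (Σy)²/n = 583 − 120.125 = 462.875
b = Sxy/Sxx = -157.125/68.875 = -2.281307
SSE = Syy − b·Sxy = 462.875 − (-2.281307)·(-157.125) = 104.424682

104.42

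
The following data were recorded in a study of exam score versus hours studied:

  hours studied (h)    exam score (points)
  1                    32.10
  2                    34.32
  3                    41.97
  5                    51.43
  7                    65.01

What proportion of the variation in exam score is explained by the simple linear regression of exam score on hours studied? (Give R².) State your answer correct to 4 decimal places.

0.9881

n = 5, Σx = 18, Σy = 224.83, Σxy = 938.87, Σx² = 88, Σy² = 10841.0983
Sxx = Σx² − (Σx)²/n = 88 − 64.8 = 23.2
Sxy = Σxy − (Σx)(Σy)/n = 938.87 − 809.388 = 129.482
Syy = Σy² − (Σy)²/n = 10841.0983 − 10109.70578 = 731.39252
R² = Sxy²/(Sxx·Syy) = (129.482)²/(23.2·731.39252) = 0.988053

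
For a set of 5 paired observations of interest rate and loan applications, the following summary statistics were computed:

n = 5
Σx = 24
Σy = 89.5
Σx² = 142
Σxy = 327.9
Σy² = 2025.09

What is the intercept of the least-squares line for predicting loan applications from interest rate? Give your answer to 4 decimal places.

Sxx = Σx² − (Σx)²/n = 142 − 115.2 = 26.8
Sxy = Σxy − (Σx)(Σy)/n = 327.9 − 429.6 = -101.7
b = Sxy/Sxx = -101.7/26.8 = -3.794776
a = ȳ − b·x̄ = 17.9 − (-3.794776)·4.8 = 36.114925

36.1149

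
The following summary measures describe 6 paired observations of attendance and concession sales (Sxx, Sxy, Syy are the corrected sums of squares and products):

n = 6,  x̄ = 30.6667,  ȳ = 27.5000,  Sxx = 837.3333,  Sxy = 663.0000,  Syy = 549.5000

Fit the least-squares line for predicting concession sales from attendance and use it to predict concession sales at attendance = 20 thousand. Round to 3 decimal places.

19.054

b = Sxy/Sxx = 663/837.3333 = 0.791799
a = ȳ − b·x̄ = 27.5 − 0.791799·30.6667 = 3.218126
ŷ(20) = a + b·20 = 3.218126 + 0.791799·20 = 19.054113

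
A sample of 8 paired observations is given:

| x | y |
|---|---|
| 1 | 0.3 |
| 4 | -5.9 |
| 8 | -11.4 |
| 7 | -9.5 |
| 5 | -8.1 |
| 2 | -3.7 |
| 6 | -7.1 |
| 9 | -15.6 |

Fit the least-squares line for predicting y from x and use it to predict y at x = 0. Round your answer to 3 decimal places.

1.045

n = 8, Σx = 42, Σy = -61, Σxy = -411.9, Σx² = 276
Sxx = Σx² − (Σx)²/n = 276 − 220.5 = 55.5
Sxy = Σxy − (Σx)(Σy)/n = -411.9 − (-320.25) = -91.65
b = Sxy/Sxx = -91.65/55.5 = -1.651351
a = ȳ − b·x̄ = -7.625 − (-1.651351)·5.25 = 1.044595
ŷ(0) = a + b·0 = 1.044595 + (-1.651351)·0 = 1.044595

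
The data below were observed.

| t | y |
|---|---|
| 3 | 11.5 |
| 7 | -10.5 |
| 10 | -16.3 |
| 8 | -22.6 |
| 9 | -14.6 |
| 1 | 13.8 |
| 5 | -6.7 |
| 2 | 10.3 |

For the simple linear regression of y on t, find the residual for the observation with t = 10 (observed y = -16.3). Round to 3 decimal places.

5.388

n = 8, Σx = 45, Σy = -35.1, Σxy = -513.3, Σx² = 333
Sxx = Σx² − (Σx)²/n = 333 − 253.125 = 79.875
Sxy = Σxy − (Σx)(Σy)/n = -513.3 − (-197.4375) = -315.8625
b = Sxy/Sxx = -315.8625/79.875 = -3.954460
a = ȳ − b·x̄ = -4.3875 − (-3.954460)·5.625 = 17.856338
ŷ(10) = 17.856338 + (-3.954460)·10 = -21.688263
residual = y − ŷ = -16.3 − (-21.688263) = 5.388263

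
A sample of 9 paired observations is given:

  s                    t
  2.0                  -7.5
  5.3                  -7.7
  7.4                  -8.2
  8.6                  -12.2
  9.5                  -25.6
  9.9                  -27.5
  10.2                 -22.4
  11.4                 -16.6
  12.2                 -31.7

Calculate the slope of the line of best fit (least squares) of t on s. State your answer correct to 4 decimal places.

n = 9, Σx = 76.5, Σy = -159.4, Σxy = -1541.32, Σx² = 731.91
Sxx = Σx² − (Σx)²/n = 731.91 − 650.25 = 81.66
Sxy = Σxy − (Σx)(Σy)/n = -1541.32 − (-1354.9) = -186.42
b = Sxy/Sxx = -186.42/81.66 = -2.282880

-2.2829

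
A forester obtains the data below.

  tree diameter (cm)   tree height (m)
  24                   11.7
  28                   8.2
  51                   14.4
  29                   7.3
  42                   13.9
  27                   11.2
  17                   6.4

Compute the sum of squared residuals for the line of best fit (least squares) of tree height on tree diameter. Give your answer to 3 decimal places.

22.507

n = 7, Σx = 218, Σy = 73.1, Σxy = 2451.5, Σx² = 7584, Σy² = 824.39
Sxx = Σx² − (Σx)²/n = 7584 − 6789.142857 = 794.857143
Sxy = Σxy − (Σx)(Σy)/n = 2451.5 − 2276.542857 = 174.957143
Syy = Σy² − (Σy)²/n = 824.39 − 763.372857 = 61.017143
b = Sxy/Sxx = 174.957143/794.857143 = 0.220111
SSE = Syy − b·Sxy = 61.017143 − 0.220111·174.957143 = 22.507076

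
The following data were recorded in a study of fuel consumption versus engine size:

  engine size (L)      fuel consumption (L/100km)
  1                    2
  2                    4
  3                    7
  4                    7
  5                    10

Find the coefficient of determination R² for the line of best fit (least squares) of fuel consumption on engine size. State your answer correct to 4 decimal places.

0.9500

n = 5, Σx = 15, Σy = 30, Σxy = 109, Σx² = 55, Σy² = 218
Sxx = Σx² − (Σx)²/n = 55 − 45 = 10
Sxy = Σxy − (Σx)(Σy)/n = 109 − 90 = 19
Syy = Σy² − (Σy)²/n = 218 − 180 = 38
R² = Sxy²/(Sxx·Syy) = (19)²/(10·38) = 0.95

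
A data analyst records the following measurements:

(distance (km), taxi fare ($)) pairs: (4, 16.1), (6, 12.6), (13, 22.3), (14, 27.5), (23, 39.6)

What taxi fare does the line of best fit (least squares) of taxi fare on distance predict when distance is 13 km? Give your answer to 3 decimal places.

24.985

n = 5, Σx = 60, Σy = 118.1, Σxy = 1725.7, Σx² = 946
Sxx = Σx² − (Σx)²/n = 946 − 720 = 226
Sxy = Σxy − (Σx)(Σy)/n = 1725.7 − 1417.2 = 308.5
b = Sxy/Sxx = 308.5/226 = 1.365044
a = ȳ − b·x̄ = 23.62 − 1.365044·12 = 7.239469
ŷ(13) = a + b·13 = 7.239469 + 1.365044·13 = 24.985044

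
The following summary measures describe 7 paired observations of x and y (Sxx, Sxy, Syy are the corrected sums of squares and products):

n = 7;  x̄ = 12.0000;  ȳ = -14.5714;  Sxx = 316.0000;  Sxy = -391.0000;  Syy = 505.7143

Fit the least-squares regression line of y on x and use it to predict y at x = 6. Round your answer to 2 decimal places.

-7.15

b = Sxy/Sxx = -391/316 = -1.237342
a = ȳ − b·x̄ = -14.5714 − (-1.237342)·12 = 0.276701
ŷ(6) = a + b·6 = 0.276701 + (-1.237342)·6 = -7.147349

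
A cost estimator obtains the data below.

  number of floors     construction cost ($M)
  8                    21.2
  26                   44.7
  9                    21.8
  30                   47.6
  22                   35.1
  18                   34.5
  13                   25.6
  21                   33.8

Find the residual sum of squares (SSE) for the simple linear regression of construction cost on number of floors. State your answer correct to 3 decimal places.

22.408

n = 8, Σx = 147, Σy = 264.3, Σxy = 5391.8, Σx² = 3139, Σy² = 9408.59
Sxx = Σx² − (Σx)²/n = 3139 − 2701.125 = 437.875
Sxy = Σxy − (Σx)(Σy)/n = 5391.8 − 4856.5125 = 535.2875
Syy = Σy² − (Σy)²/n = 9408.59 − 8731.81125 = 676.77875
b = Sxy/Sxx = 535.2875/437.875 = 1.222466
SSE = Syy − b·Sxy = 676.77875 − 1.222466·535.2875 = 22.407736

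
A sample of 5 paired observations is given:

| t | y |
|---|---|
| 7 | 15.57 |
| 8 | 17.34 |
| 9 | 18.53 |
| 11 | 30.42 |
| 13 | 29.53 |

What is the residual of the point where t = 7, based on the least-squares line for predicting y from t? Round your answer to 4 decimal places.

n = 5, Σx = 48, Σy = 111.39, Σxy = 1132.99, Σx² = 484
Sxx = Σx² − (Σx)²/n = 484 − 460.8 = 23.2
Sxy = Σxy − (Σx)(Σy)/n = 1132.99 − 1069.344 = 63.646
b = Sxy/Sxx = 63.646/23.2 = 2.743362
a = ȳ − b·x̄ = 22.278 − 2.743362·9.6 = -4.058276
ŷ(7) = -4.058276 + 2.743362·7 = 15.145259
residual = y − ŷ = 15.57 − 15.145259 = 0.424741

0.4247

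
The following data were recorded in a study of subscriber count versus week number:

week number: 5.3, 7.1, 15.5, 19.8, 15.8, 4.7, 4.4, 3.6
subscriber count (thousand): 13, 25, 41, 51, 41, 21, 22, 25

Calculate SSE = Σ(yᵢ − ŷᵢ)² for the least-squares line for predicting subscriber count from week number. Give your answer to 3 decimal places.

n = 8, Σx = 76.2, Σy = 239, Σxy = 2825, Σx² = 1014.84, Σy² = 8307
Sxx = Σx² − (Σx)²/n = 1014.84 − 725.805 = 289.035
Sxy = Σxy − (Σx)(Σy)/n = 2825 − 2276.475 = 548.525
Syy = Σy² − (Σy)²/n = 8307 − 7140.125 = 1166.875
b = Sxy/Sxx = 548.525/289.035 = 1.897781
SSE = Syy − b·Sxy = 1166.875 − 1.897781·548.525 = 125.894926

125.895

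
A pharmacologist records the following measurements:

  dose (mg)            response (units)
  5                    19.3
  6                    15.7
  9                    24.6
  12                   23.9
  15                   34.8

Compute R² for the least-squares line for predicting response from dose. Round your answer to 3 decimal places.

n = 5, Σx = 47, Σy = 118.3, Σxy = 1220.9, Σx² = 511, Σy² = 3006.39
Sxx = Σx² − (Σx)²/n = 511 − 441.8 = 69.2
Sxy = Σxy − (Σx)(Σy)/n = 1220.9 − 1112.02 = 108.88
Syy = Σy² − (Σy)²/n = 3006.39 − 2798.978 = 207.412
R² = Sxy²/(Sxx·Syy) = (108.88)²/(69.2·207.412) = 0.825955

0.826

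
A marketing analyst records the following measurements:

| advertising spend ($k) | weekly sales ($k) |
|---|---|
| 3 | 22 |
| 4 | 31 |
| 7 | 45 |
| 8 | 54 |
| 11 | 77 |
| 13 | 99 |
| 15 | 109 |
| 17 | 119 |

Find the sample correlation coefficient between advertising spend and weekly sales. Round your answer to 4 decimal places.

n = 8, Σx = 78, Σy = 556, Σxy = 6729, Σx² = 942, Σy² = 48158
Sxx = Σx² − (Σx)²/n = 942 − 760.5 = 181.5
Sxy = Σxy − (Σx)(Σy)/n = 6729 − 5421 = 1308
Syy = Σy² − (Σy)²/n = 48158 − 38642 = 9516
r = Sxy/√(Sxx·Syy) = 1308/√(1727154) = 1308/1314.212312 = 0.995273

0.9953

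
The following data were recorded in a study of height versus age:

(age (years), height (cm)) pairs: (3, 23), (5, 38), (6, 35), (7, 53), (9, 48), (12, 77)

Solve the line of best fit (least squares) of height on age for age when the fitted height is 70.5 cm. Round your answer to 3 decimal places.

11.466

n = 6, Σx = 42, Σy = 274, Σxy = 2196, Σx² = 344
Sxx = Σx² − (Σx)²/n = 344 − 294 = 50
Sxy = Σxy − (Σx)(Σy)/n = 2196 − 1918 = 278
b = Sxy/Sxx = 278/50 = 5.56
a = ȳ − b·x̄ = 45.666667 − 5.56·7 = 6.746667
Set a + b·x = 70.5: x = (70.5 − 6.746667) / 5.56 = 11.466427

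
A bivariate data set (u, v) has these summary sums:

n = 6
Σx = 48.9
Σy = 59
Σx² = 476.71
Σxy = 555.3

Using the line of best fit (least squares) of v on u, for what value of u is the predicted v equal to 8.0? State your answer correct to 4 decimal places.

6.2249

Sxx = Σx² − (Σx)²/n = 476.71 − 398.535 = 78.175
Sxy = Σxy − (Σx)(Σy)/n = 555.3 − 480.85 = 74.45
b = Sxy/Sxx = 74.45/78.175 = 0.952350
a = ȳ − b·x̄ = 9.833333 − 0.952350·8.15 = 2.071677
Set a + b·x = 8.0: x = (8.0 − 2.071677) / 0.952350 = 6.224938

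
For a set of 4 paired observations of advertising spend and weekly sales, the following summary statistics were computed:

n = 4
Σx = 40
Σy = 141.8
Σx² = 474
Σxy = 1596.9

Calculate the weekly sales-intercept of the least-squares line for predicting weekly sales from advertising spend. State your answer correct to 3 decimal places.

Sxx = Σx² − (Σx)²/n = 474 − 400 = 74
Sxy = Σxy − (Σx)(Σy)/n = 1596.9 − 1418 = 178.9
b = Sxy/Sxx = 178.9/74 = 2.417568
a = ȳ − b·x̄ = 35.45 − 2.417568·10 = 11.274324

11.274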